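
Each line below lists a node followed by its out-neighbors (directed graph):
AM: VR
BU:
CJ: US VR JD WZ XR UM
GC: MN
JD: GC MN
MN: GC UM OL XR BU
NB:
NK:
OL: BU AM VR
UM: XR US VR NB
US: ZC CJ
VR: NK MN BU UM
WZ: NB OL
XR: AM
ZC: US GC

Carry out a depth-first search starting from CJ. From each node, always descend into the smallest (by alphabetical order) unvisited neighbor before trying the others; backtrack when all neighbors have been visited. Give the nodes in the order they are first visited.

Visit CJ
CJ → JD
JD → GC
GC → MN
MN → BU
MN → OL
OL → AM
AM → VR
VR → NK
VR → UM
UM → NB
UM → US
US → ZC
UM → XR
CJ → WZ

CJ -> JD -> GC -> MN -> BU -> OL -> AM -> VR -> NK -> UM -> NB -> US -> ZC -> XR -> WZ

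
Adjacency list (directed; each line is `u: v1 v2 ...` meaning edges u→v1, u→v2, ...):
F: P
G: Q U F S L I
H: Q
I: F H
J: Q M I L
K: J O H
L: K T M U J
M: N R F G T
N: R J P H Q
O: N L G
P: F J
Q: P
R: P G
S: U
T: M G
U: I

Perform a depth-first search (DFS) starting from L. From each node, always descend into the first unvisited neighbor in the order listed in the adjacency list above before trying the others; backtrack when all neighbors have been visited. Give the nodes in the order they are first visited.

Visit L
L → K
K → J
J → Q
Q → P
P → F
J → M
M → N
N → R
R → G
G → U
U → I
I → H
G → S
M → T
K → O

L → K → J → Q → P → F → M → N → R → G → U → I → H → S → T → O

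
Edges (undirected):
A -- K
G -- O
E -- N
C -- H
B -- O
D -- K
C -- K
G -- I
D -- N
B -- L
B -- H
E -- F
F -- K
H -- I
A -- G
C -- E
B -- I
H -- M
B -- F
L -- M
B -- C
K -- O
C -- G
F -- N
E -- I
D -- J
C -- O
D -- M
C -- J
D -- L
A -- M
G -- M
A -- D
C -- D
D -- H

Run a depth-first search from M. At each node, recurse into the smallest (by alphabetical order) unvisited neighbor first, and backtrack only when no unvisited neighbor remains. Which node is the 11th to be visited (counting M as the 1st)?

K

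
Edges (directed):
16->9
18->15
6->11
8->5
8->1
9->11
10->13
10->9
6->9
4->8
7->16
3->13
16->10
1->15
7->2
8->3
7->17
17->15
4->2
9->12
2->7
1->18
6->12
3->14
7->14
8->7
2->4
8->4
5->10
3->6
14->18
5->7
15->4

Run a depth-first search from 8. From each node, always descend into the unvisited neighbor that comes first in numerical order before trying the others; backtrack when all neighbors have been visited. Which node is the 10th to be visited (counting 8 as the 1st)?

Visit 8
8 → 1
1 → 15
15 → 4
4 → 2
2 → 7
7 → 14
14 → 18
7 → 16
16 → 9
9 → 11
9 → 12
16 → 10
10 → 13
7 → 17
8 → 3
3 → 6
8 → 5

Visit order: 8, 1, 15, 4, 2, 7, 14, 18, 16, 9, 11, 12, 10, 13, 17, 3, 6, 5

9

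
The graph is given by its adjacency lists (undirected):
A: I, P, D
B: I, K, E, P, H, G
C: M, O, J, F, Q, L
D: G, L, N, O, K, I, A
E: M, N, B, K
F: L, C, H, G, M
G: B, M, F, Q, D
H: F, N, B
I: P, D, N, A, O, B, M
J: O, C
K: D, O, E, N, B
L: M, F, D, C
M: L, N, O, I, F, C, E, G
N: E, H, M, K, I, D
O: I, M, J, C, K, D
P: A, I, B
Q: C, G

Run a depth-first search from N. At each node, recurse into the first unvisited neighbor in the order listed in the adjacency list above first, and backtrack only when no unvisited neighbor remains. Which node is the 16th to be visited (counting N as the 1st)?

Visit N
N → E
E → M
M → L
L → F
F → C
C → O
O → I
I → P
P → A
A → D
D → G
G → B
B → K
B → H
G → Q
O → J

Visit order: N, E, M, L, F, C, O, I, P, A, D, G, B, K, H, Q, J

Q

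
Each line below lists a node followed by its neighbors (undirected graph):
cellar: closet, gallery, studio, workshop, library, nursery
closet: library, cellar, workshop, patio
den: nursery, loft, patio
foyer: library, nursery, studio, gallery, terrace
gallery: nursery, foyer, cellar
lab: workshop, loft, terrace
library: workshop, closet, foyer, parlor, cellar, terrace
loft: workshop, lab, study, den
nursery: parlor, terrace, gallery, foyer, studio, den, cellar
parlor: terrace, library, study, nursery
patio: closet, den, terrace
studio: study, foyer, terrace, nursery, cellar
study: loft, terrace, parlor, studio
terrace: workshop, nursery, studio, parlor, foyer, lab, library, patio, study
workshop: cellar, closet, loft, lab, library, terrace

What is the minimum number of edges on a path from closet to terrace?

2

Level 0: closet
Level 1: cellar, library, patio, workshop
Level 2: den, foyer, gallery, lab, loft, nursery, parlor, studio, terrace
Level 3: study
terrace first appears at level 2.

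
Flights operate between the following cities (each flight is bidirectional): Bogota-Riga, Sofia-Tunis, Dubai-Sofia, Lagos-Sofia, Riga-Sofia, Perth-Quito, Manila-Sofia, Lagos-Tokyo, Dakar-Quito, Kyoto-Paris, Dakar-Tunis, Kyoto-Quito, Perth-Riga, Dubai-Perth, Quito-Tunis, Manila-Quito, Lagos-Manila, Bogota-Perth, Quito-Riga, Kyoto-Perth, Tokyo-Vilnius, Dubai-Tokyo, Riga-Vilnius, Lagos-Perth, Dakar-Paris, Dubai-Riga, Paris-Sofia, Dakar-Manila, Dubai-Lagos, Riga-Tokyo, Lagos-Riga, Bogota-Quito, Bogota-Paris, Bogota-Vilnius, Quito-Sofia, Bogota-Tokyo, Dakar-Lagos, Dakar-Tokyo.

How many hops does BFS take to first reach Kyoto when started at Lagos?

2

Level 0: Lagos
Level 1: Dakar, Dubai, Manila, Perth, Riga, Sofia, Tokyo
Level 2: Bogota, Kyoto, Paris, Quito, Tunis, Vilnius
Kyoto first appears at level 2.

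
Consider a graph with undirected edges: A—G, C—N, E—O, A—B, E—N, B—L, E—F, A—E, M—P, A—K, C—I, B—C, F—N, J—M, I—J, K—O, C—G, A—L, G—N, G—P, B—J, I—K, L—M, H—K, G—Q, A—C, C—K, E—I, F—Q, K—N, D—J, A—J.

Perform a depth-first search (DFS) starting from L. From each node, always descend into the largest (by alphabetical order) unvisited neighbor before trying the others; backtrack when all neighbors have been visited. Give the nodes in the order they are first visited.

L, M, P, G, Q, F, N, K, O, E, I, J, D, B, C, A, H

Visit L
L → M
M → P
P → G
G → Q
Q → F
F → N
N → K
K → O
O → E
E → I
I → J
J → D
J → B
B → C
C → A
K → H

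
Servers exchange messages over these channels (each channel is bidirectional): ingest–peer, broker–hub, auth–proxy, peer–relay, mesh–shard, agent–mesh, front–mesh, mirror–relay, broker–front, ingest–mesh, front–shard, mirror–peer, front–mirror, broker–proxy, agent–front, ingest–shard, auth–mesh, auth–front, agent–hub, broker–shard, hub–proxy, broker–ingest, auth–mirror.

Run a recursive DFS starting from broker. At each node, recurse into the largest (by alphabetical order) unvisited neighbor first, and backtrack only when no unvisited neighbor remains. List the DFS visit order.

broker → shard → mesh → ingest → peer → relay → mirror → front → auth → proxy → hub → agent

Visit broker
broker → shard
shard → mesh
mesh → ingest
ingest → peer
peer → relay
relay → mirror
mirror → front
front → auth
auth → proxy
proxy → hub
hub → agent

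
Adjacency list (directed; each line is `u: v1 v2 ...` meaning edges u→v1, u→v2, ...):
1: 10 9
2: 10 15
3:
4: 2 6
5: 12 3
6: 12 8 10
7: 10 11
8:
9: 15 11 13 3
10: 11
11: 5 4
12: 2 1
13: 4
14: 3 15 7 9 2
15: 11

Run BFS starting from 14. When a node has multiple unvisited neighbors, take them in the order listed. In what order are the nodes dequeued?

14 3 15 7 9 2 11 10 13 5 4 12 6 1 8

Visit 14; enqueue 3, 15, 7, 9, 2 → queue [3, 15, 7, 9, 2]
Visit 3 → queue [15, 7, 9, 2]
Visit 15; enqueue 11 → queue [7, 9, 2, 11]
Visit 7; enqueue 10 → queue [9, 2, 11, 10]
Visit 9; enqueue 13 → queue [2, 11, 10, 13]
Visit 2 → queue [11, 10, 13]
Visit 11; enqueue 5, 4 → queue [10, 13, 5, 4]
Visit 10 → queue [13, 5, 4]
Visit 13 → queue [5, 4]
Visit 5; enqueue 12 → queue [4, 12]
Visit 4; enqueue 6 → queue [12, 6]
Visit 12; enqueue 1 → queue [6, 1]
Visit 6; enqueue 8 → queue [1, 8]
Visit 1 → queue [8]
Visit 8 → queue []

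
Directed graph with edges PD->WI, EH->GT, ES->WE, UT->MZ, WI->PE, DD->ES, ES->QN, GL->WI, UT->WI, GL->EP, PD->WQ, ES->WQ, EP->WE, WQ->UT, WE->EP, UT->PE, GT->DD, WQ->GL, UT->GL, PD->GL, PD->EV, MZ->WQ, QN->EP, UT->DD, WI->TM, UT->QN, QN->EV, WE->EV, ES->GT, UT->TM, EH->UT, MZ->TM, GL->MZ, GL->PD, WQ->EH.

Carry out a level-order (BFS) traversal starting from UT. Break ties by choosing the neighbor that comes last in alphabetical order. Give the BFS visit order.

Visit UT; enqueue WI, TM, QN, PE, MZ, GL, DD → queue [WI, TM, QN, PE, MZ, GL, DD]
Visit WI → queue [TM, QN, PE, MZ, GL, DD]
Visit TM → queue [QN, PE, MZ, GL, DD]
Visit QN; enqueue EV, EP → queue [PE, MZ, GL, DD, EV, EP]
Visit PE → queue [MZ, GL, DD, EV, EP]
Visit MZ; enqueue WQ → queue [GL, DD, EV, EP, WQ]
Visit GL; enqueue PD → queue [DD, EV, EP, WQ, PD]
Visit DD; enqueue ES → queue [EV, EP, WQ, PD, ES]
Visit EV → queue [EP, WQ, PD, ES]
Visit EP; enqueue WE → queue [WQ, PD, ES, WE]
Visit WQ; enqueue EH → queue [PD, ES, WE, EH]
Visit PD → queue [ES, WE, EH]
Visit ES; enqueue GT → queue [WE, EH, GT]
Visit WE → queue [EH, GT]
Visit EH → queue [GT]
Visit GT → queue []

UT → WI → TM → QN → PE → MZ → GL → DD → EV → EP → WQ → PD → ES → WE → EH → GT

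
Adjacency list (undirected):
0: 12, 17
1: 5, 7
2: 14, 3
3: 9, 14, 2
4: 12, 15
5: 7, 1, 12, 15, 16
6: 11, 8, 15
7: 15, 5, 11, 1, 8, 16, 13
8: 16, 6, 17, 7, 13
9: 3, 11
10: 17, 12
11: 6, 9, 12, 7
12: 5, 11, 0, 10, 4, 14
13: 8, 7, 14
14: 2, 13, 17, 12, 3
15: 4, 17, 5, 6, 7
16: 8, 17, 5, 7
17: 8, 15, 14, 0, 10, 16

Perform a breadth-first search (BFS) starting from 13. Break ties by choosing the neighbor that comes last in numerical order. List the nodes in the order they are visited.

Visit 13; enqueue 14, 8, 7 → queue [14, 8, 7]
Visit 14; enqueue 17, 12, 3, 2 → queue [8, 7, 17, 12, 3, 2]
Visit 8; enqueue 16, 6 → queue [7, 17, 12, 3, 2, 16, 6]
Visit 7; enqueue 15, 11, 5, 1 → queue [17, 12, 3, 2, 16, 6, 15, 11, 5, 1]
Visit 17; enqueue 10, 0 → queue [12, 3, 2, 16, 6, 15, 11, 5, 1, 10, 0]
Visit 12; enqueue 4 → queue [3, 2, 16, 6, 15, 11, 5, 1, 10, 0, 4]
Visit 3; enqueue 9 → queue [2, 16, 6, 15, 11, 5, 1, 10, 0, 4, 9]
Visit 2 → queue [16, 6, 15, 11, 5, 1, 10, 0, 4, 9]
Visit 16 → queue [6, 15, 11, 5, 1, 10, 0, 4, 9]
Visit 6 → queue [15, 11, 5, 1, 10, 0, 4, 9]
Visit 15 → queue [11, 5, 1, 10, 0, 4, 9]
Visit 11 → queue [5, 1, 10, 0, 4, 9]
Visit 5 → queue [1, 10, 0, 4, 9]
Visit 1 → queue [10, 0, 4, 9]
Visit 10 → queue [0, 4, 9]
Visit 0 → queue [4, 9]
Visit 4 → queue [9]
Visit 9 → queue []

13, 14, 8, 7, 17, 12, 3, 2, 16, 6, 15, 11, 5, 1, 10, 0, 4, 9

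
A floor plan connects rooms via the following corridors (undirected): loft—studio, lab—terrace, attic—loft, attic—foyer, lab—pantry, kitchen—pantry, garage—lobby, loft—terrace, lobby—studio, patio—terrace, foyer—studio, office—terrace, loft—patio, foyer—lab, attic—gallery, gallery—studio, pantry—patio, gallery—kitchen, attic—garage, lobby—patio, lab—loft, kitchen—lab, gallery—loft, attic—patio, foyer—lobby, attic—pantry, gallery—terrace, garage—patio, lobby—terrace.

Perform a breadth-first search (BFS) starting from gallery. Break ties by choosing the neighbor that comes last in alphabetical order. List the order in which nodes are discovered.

Visit gallery; enqueue terrace, studio, loft, kitchen, attic → queue [terrace, studio, loft, kitchen, attic]
Visit terrace; enqueue patio, office, lobby, lab → queue [studio, loft, kitchen, attic, patio, office, lobby, lab]
Visit studio; enqueue foyer → queue [loft, kitchen, attic, patio, office, lobby, lab, foyer]
Visit loft → queue [kitchen, attic, patio, office, lobby, lab, foyer]
Visit kitchen; enqueue pantry → queue [attic, patio, office, lobby, lab, foyer, pantry]
Visit attic; enqueue garage → queue [patio, office, lobby, lab, foyer, pantry, garage]
Visit patio → queue [office, lobby, lab, foyer, pantry, garage]
Visit office → queue [lobby, lab, foyer, pantry, garage]
Visit lobby → queue [lab, foyer, pantry, garage]
Visit lab → queue [foyer, pantry, garage]
Visit foyer → queue [pantry, garage]
Visit pantry → queue [garage]
Visit garage → queue []

gallery, terrace, studio, loft, kitchen, attic, patio, office, lobby, lab, foyer, pantry, garage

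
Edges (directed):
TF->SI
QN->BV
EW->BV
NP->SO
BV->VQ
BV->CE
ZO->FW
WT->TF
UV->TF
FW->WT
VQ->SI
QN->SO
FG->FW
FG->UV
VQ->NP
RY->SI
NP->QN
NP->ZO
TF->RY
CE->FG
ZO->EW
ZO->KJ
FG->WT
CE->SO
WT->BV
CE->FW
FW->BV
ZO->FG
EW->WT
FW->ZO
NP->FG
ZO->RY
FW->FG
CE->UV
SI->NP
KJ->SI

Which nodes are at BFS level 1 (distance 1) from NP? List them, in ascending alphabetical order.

Level 0: NP
Level 1: FG, QN, SO, ZO
Level 2: BV, EW, FW, KJ, RY, UV, WT
Level 3: CE, SI, TF, VQ

FG, QN, SO, ZO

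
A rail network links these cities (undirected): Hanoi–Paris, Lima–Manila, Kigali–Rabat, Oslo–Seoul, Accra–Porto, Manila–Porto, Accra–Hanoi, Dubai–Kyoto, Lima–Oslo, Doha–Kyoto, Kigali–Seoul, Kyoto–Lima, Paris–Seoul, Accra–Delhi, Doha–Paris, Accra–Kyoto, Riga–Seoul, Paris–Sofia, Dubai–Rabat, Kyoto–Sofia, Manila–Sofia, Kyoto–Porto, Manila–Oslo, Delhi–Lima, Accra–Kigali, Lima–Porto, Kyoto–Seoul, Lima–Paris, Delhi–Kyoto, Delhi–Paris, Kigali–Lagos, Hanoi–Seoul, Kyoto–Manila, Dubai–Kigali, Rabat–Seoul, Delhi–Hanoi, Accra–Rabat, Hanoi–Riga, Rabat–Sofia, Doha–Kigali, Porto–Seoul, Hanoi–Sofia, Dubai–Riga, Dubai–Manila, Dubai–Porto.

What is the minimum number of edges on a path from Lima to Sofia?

Level 0: Lima
Level 1: Delhi, Kyoto, Manila, Oslo, Paris, Porto
Level 2: Accra, Doha, Dubai, Hanoi, Seoul, Sofia
Level 3: Kigali, Rabat, Riga
Level 4: Lagos
Sofia first appears at level 2.

2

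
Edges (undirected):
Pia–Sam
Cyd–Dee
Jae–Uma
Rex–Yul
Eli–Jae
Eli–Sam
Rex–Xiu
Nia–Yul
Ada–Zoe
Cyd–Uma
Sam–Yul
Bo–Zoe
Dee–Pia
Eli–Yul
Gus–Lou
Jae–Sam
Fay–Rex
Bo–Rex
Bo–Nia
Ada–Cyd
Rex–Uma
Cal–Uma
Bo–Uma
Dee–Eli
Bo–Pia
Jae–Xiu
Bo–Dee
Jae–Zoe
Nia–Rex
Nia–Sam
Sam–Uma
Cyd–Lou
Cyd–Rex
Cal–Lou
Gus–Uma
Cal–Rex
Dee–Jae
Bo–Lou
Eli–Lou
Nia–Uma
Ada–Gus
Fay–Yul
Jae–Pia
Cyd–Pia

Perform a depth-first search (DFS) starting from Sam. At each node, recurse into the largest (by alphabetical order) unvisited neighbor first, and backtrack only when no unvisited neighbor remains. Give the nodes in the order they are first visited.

Sam → Yul → Rex → Xiu → Jae → Zoe → Bo → Uma → Nia → Gus → Lou → Eli → Dee → Pia → Cyd → Ada → Cal → Fay

Visit Sam
Sam → Yul
Yul → Rex
Rex → Xiu
Xiu → Jae
Jae → Zoe
Zoe → Bo
Bo → Uma
Uma → Nia
Uma → Gus
Gus → Lou
Lou → Eli
Eli → Dee
Dee → Pia
Pia → Cyd
Cyd → Ada
Lou → Cal
Rex → Fay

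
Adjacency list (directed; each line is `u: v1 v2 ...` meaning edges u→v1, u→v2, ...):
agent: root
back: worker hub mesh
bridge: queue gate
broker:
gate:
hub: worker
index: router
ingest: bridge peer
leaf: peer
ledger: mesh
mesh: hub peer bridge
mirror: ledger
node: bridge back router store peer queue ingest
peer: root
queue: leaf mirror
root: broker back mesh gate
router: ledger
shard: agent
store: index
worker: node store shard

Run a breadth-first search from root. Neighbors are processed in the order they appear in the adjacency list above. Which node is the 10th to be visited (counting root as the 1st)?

node

Visit root; enqueue broker, back, mesh, gate → queue [broker, back, mesh, gate]
Visit broker → queue [back, mesh, gate]
Visit back; enqueue worker, hub → queue [mesh, gate, worker, hub]
Visit mesh; enqueue peer, bridge → queue [gate, worker, hub, peer, bridge]
Visit gate → queue [worker, hub, peer, bridge]
Visit worker; enqueue node, store, shard → queue [hub, peer, bridge, node, store, shard]
Visit hub → queue [peer, bridge, node, store, shard]
Visit peer → queue [bridge, node, store, shard]
Visit bridge; enqueue queue → queue [node, store, shard, queue]
Visit node; enqueue router, ingest → queue [store, shard, queue, router, ingest]
Visit store; enqueue index → queue [shard, queue, router, ingest, index]
Visit shard; enqueue agent → queue [queue, router, ingest, index, agent]
Visit queue; enqueue leaf, mirror → queue [router, ingest, index, agent, leaf, mirror]
Visit router; enqueue ledger → queue [ingest, index, agent, leaf, mirror, ledger]
Visit ingest → queue [index, agent, leaf, mirror, ledger]
Visit index → queue [agent, leaf, mirror, ledger]
Visit agent → queue [leaf, mirror, ledger]
Visit leaf → queue [mirror, ledger]
Visit mirror → queue [ledger]
Visit ledger → queue []

Visit order: root, broker, back, mesh, gate, worker, hub, peer, bridge, node, store, shard, queue, router, ingest, index, agent, leaf, mirror, ledger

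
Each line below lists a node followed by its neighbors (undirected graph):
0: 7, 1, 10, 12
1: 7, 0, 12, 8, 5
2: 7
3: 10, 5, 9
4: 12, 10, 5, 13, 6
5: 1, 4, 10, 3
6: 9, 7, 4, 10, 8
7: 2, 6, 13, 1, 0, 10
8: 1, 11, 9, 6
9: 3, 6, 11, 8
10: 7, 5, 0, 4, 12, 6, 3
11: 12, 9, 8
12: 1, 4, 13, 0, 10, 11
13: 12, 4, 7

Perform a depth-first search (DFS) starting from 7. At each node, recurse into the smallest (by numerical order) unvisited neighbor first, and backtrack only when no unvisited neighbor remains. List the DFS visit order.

Visit 7
7 → 0
0 → 1
1 → 5
5 → 3
3 → 9
9 → 6
6 → 4
4 → 10
10 → 12
12 → 11
11 → 8
12 → 13
7 → 2

7, 0, 1, 5, 3, 9, 6, 4, 10, 12, 11, 8, 13, 2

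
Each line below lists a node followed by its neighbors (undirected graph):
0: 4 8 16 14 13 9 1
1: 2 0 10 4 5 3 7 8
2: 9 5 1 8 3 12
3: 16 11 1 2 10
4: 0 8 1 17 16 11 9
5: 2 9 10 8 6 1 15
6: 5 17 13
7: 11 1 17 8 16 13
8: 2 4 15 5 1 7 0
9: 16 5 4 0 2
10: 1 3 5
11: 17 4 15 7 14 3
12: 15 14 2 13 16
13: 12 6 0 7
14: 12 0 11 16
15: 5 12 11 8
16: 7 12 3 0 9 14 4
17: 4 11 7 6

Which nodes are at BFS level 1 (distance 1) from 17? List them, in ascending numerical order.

Level 0: 17
Level 1: 4, 6, 7, 11
Level 2: 0, 1, 3, 5, 8, 9, 13, 14, 15, 16
Level 3: 2, 10, 12

4, 6, 7, 11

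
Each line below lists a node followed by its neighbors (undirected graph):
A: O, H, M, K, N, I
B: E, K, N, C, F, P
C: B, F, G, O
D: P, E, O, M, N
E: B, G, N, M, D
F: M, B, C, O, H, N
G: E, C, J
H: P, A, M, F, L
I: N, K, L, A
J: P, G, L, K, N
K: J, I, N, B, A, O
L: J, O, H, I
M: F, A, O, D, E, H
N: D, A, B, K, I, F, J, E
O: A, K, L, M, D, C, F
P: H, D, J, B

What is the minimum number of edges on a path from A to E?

2

Level 0: A
Level 1: H, I, K, M, N, O
Level 2: B, C, D, E, F, J, L, P
Level 3: G
E first appears at level 2.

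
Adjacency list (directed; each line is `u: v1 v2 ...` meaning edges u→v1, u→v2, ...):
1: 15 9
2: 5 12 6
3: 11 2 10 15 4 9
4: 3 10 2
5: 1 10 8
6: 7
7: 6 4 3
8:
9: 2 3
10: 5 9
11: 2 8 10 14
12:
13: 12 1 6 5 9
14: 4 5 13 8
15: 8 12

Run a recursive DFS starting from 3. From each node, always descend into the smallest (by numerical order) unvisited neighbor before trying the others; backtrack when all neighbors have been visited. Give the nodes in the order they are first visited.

3, 2, 5, 1, 9, 15, 8, 12, 10, 6, 7, 4, 11, 14, 13

Visit 3
3 → 2
2 → 5
5 → 1
1 → 9
1 → 15
15 → 8
15 → 12
5 → 10
2 → 6
6 → 7
7 → 4
3 → 11
11 → 14
14 → 13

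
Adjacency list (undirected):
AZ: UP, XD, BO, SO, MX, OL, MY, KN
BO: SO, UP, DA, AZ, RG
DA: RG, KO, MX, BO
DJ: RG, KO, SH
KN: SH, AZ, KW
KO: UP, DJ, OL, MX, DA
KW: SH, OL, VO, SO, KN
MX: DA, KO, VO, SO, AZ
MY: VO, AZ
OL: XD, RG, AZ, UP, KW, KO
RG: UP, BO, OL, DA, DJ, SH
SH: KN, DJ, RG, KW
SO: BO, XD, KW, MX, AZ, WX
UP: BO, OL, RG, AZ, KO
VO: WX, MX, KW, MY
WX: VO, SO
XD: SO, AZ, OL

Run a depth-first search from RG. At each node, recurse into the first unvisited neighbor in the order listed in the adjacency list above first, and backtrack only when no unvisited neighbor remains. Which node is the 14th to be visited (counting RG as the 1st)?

Visit RG
RG → UP
UP → BO
BO → SO
SO → XD
XD → AZ
AZ → MX
MX → DA
DA → KO
KO → DJ
DJ → SH
SH → KN
KN → KW
KW → OL
KW → VO
VO → WX
VO → MY

Visit order: RG, UP, BO, SO, XD, AZ, MX, DA, KO, DJ, SH, KN, KW, OL, VO, WX, MY

OL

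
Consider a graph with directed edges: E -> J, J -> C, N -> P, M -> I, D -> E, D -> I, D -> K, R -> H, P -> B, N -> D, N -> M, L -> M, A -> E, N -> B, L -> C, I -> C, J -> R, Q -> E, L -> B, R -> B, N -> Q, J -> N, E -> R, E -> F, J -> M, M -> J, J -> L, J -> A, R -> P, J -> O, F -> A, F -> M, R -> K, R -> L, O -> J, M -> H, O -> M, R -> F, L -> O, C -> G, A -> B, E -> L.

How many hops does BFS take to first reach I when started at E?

3

Level 0: E
Level 1: F, J, L, R
Level 2: A, B, C, H, K, M, N, O, P
Level 3: D, G, I, Q
I first appears at level 3.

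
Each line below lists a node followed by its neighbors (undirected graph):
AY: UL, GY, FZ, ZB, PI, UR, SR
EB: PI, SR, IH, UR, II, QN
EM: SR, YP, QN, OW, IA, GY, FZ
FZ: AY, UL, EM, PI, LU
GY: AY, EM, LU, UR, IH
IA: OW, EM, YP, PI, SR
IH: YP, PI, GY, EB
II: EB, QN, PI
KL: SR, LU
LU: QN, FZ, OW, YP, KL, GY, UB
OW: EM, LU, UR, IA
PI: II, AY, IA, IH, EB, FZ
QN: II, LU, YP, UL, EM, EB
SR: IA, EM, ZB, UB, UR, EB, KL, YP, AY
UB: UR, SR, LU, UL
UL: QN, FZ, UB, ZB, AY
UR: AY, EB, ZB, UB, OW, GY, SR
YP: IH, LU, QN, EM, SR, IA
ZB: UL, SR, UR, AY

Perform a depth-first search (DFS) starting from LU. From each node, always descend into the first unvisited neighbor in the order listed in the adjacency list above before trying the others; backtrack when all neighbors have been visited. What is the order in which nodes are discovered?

LU, QN, II, EB, PI, AY, UL, FZ, EM, SR, IA, OW, UR, ZB, UB, GY, IH, YP, KL

Visit LU
LU → QN
QN → II
II → EB
EB → PI
PI → AY
AY → UL
UL → FZ
FZ → EM
EM → SR
SR → IA
IA → OW
OW → UR
UR → ZB
UR → UB
UR → GY
GY → IH
IH → YP
SR → KL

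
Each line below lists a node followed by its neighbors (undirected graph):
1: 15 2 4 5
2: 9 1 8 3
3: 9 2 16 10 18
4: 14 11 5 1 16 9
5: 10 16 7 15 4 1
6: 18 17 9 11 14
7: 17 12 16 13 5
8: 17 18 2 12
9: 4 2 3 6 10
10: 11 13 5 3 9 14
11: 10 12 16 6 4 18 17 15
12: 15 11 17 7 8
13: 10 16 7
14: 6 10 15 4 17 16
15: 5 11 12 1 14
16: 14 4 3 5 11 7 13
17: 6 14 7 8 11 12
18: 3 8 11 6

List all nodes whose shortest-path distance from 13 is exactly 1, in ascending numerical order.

7, 10, 16

Level 0: 13
Level 1: 7, 10, 16
Level 2: 3, 4, 5, 9, 11, 12, 14, 17
Level 3: 1, 2, 6, 8, 15, 18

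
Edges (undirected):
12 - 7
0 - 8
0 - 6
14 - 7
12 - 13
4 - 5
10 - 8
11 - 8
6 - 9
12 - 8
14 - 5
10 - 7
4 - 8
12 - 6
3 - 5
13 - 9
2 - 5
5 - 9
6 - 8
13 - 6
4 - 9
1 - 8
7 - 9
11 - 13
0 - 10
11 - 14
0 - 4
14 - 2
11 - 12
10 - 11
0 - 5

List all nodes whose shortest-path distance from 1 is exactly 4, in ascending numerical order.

2, 3

Level 0: 1
Level 1: 8
Level 2: 0, 4, 6, 10, 11, 12
Level 3: 5, 7, 9, 13, 14
Level 4: 2, 3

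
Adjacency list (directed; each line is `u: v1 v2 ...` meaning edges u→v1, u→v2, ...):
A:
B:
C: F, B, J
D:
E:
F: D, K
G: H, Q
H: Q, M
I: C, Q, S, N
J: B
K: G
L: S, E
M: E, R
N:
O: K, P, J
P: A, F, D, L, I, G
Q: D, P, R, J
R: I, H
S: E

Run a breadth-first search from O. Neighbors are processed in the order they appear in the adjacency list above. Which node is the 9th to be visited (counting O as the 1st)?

L

Visit O; enqueue K, P, J → queue [K, P, J]
Visit K; enqueue G → queue [P, J, G]
Visit P; enqueue A, F, D, L, I → queue [J, G, A, F, D, L, I]
Visit J; enqueue B → queue [G, A, F, D, L, I, B]
Visit G; enqueue H, Q → queue [A, F, D, L, I, B, H, Q]
Visit A → queue [F, D, L, I, B, H, Q]
Visit F → queue [D, L, I, B, H, Q]
Visit D → queue [L, I, B, H, Q]
Visit L; enqueue S, E → queue [I, B, H, Q, S, E]
Visit I; enqueue C, N → queue [B, H, Q, S, E, C, N]
Visit B → queue [H, Q, S, E, C, N]
Visit H; enqueue M → queue [Q, S, E, C, N, M]
Visit Q; enqueue R → queue [S, E, C, N, M, R]
Visit S → queue [E, C, N, M, R]
Visit E → queue [C, N, M, R]
Visit C → queue [N, M, R]
Visit N → queue [M, R]
Visit M → queue [R]
Visit R → queue []

Visit order: O, K, P, J, G, A, F, D, L, I, B, H, Q, S, E, C, N, M, R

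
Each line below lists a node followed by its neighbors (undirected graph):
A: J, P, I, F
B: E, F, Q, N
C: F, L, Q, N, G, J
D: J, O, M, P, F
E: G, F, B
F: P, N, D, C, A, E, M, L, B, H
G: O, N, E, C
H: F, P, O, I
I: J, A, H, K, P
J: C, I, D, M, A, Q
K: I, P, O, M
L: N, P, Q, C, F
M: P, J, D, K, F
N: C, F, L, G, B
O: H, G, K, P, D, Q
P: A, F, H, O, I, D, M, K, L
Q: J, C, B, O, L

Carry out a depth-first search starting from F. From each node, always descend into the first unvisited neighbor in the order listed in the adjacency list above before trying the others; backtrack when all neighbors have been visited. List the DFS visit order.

Visit F
F → P
P → A
A → J
J → C
C → L
L → N
N → G
G → O
O → H
H → I
I → K
K → M
M → D
O → Q
Q → B
B → E

F, P, A, J, C, L, N, G, O, H, I, K, M, D, Q, B, E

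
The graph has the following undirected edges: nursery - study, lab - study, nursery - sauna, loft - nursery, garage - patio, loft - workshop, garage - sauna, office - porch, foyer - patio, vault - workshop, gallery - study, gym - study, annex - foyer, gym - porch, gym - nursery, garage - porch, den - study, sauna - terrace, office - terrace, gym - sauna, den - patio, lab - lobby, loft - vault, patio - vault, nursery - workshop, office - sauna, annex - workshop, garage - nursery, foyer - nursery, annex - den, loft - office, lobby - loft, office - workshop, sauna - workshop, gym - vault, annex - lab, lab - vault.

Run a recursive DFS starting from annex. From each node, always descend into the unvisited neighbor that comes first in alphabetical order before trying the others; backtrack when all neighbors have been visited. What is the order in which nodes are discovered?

annex -> den -> patio -> foyer -> nursery -> garage -> porch -> gym -> sauna -> office -> loft -> lobby -> lab -> study -> gallery -> vault -> workshop -> terrace

Visit annex
annex → den
den → patio
patio → foyer
foyer → nursery
nursery → garage
garage → porch
porch → gym
gym → sauna
sauna → office
office → loft
loft → lobby
lobby → lab
lab → study
study → gallery
lab → vault
vault → workshop
office → terrace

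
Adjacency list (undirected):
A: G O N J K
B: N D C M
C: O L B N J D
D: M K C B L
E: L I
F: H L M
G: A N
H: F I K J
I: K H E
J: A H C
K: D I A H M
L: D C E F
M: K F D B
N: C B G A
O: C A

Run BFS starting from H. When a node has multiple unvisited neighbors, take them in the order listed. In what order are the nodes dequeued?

Visit H; enqueue F, I, K, J → queue [F, I, K, J]
Visit F; enqueue L, M → queue [I, K, J, L, M]
Visit I; enqueue E → queue [K, J, L, M, E]
Visit K; enqueue D, A → queue [J, L, M, E, D, A]
Visit J; enqueue C → queue [L, M, E, D, A, C]
Visit L → queue [M, E, D, A, C]
Visit M; enqueue B → queue [E, D, A, C, B]
Visit E → queue [D, A, C, B]
Visit D → queue [A, C, B]
Visit A; enqueue G, O, N → queue [C, B, G, O, N]
Visit C → queue [B, G, O, N]
Visit B → queue [G, O, N]
Visit G → queue [O, N]
Visit O → queue [N]
Visit N → queue []

H F I K J L M E D A C B G O N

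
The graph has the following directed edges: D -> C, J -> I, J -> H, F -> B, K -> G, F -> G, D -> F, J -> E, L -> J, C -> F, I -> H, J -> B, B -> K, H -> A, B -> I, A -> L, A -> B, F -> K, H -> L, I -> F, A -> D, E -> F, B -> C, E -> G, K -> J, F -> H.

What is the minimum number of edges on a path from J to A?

2

Level 0: J
Level 1: B, E, H, I
Level 2: A, C, F, G, K, L
Level 3: D
A first appears at level 2.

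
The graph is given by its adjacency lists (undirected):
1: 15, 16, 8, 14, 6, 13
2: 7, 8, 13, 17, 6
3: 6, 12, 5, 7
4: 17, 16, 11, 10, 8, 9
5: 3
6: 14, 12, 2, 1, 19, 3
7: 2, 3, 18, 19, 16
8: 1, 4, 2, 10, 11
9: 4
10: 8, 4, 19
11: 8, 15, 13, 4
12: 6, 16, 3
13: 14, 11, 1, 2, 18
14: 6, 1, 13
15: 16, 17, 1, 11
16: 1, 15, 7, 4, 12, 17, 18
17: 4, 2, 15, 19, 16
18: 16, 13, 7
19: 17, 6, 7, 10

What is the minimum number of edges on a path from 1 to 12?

2

Level 0: 1
Level 1: 6, 8, 13, 14, 15, 16
Level 2: 2, 3, 4, 7, 10, 11, 12, 17, 18, 19
Level 3: 5, 9
12 first appears at level 2.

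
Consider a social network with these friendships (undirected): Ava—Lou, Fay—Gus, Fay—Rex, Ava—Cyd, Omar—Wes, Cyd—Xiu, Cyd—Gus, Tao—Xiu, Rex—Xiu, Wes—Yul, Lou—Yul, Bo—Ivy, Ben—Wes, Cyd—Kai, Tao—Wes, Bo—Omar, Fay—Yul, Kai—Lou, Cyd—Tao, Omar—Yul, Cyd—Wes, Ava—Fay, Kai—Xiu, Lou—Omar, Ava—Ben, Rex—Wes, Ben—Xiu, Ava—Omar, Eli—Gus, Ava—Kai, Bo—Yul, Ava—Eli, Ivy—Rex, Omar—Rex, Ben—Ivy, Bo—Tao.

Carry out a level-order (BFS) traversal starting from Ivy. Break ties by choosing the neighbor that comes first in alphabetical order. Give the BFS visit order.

Visit Ivy; enqueue Ben, Bo, Rex → queue [Ben, Bo, Rex]
Visit Ben; enqueue Ava, Wes, Xiu → queue [Bo, Rex, Ava, Wes, Xiu]
Visit Bo; enqueue Omar, Tao, Yul → queue [Rex, Ava, Wes, Xiu, Omar, Tao, Yul]
Visit Rex; enqueue Fay → queue [Ava, Wes, Xiu, Omar, Tao, Yul, Fay]
Visit Ava; enqueue Cyd, Eli, Kai, Lou → queue [Wes, Xiu, Omar, Tao, Yul, Fay, Cyd, Eli, Kai, Lou]
Visit Wes → queue [Xiu, Omar, Tao, Yul, Fay, Cyd, Eli, Kai, Lou]
Visit Xiu → queue [Omar, Tao, Yul, Fay, Cyd, Eli, Kai, Lou]
Visit Omar → queue [Tao, Yul, Fay, Cyd, Eli, Kai, Lou]
Visit Tao → queue [Yul, Fay, Cyd, Eli, Kai, Lou]
Visit Yul → queue [Fay, Cyd, Eli, Kai, Lou]
Visit Fay; enqueue Gus → queue [Cyd, Eli, Kai, Lou, Gus]
Visit Cyd → queue [Eli, Kai, Lou, Gus]
Visit Eli → queue [Kai, Lou, Gus]
Visit Kai → queue [Lou, Gus]
Visit Lou → queue [Gus]
Visit Gus → queue []

Ivy -> Ben -> Bo -> Rex -> Ava -> Wes -> Xiu -> Omar -> Tao -> Yul -> Fay -> Cyd -> Eli -> Kai -> Lou -> Gus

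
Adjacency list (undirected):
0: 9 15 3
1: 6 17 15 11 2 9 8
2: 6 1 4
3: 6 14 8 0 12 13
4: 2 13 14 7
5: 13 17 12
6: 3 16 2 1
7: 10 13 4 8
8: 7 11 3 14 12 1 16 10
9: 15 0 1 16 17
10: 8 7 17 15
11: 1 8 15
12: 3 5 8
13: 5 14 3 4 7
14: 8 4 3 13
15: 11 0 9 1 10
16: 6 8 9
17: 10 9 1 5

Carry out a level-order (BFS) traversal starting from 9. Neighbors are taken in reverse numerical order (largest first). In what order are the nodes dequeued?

Visit 9; enqueue 17, 16, 15, 1, 0 → queue [17, 16, 15, 1, 0]
Visit 17; enqueue 10, 5 → queue [16, 15, 1, 0, 10, 5]
Visit 16; enqueue 8, 6 → queue [15, 1, 0, 10, 5, 8, 6]
Visit 15; enqueue 11 → queue [1, 0, 10, 5, 8, 6, 11]
Visit 1; enqueue 2 → queue [0, 10, 5, 8, 6, 11, 2]
Visit 0; enqueue 3 → queue [10, 5, 8, 6, 11, 2, 3]
Visit 10; enqueue 7 → queue [5, 8, 6, 11, 2, 3, 7]
Visit 5; enqueue 13, 12 → queue [8, 6, 11, 2, 3, 7, 13, 12]
Visit 8; enqueue 14 → queue [6, 11, 2, 3, 7, 13, 12, 14]
Visit 6 → queue [11, 2, 3, 7, 13, 12, 14]
Visit 11 → queue [2, 3, 7, 13, 12, 14]
Visit 2; enqueue 4 → queue [3, 7, 13, 12, 14, 4]
Visit 3 → queue [7, 13, 12, 14, 4]
Visit 7 → queue [13, 12, 14, 4]
Visit 13 → queue [12, 14, 4]
Visit 12 → queue [14, 4]
Visit 14 → queue [4]
Visit 4 → queue []

9 17 16 15 1 0 10 5 8 6 11 2 3 7 13 12 14 4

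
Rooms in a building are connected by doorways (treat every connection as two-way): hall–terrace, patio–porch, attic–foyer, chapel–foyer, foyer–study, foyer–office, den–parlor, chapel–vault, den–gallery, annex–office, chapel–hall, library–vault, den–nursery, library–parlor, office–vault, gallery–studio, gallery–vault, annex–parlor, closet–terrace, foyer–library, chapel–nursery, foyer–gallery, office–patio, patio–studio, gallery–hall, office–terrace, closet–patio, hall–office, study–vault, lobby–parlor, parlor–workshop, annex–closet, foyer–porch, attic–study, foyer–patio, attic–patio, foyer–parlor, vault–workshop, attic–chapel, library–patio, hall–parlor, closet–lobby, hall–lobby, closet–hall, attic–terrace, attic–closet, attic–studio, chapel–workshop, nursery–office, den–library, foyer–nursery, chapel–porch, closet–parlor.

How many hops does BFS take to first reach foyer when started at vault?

Level 0: vault
Level 1: chapel, gallery, library, office, study, workshop
Level 2: annex, attic, den, foyer, hall, nursery, parlor, patio, porch, studio, terrace
Level 3: closet, lobby
foyer first appears at level 2.

2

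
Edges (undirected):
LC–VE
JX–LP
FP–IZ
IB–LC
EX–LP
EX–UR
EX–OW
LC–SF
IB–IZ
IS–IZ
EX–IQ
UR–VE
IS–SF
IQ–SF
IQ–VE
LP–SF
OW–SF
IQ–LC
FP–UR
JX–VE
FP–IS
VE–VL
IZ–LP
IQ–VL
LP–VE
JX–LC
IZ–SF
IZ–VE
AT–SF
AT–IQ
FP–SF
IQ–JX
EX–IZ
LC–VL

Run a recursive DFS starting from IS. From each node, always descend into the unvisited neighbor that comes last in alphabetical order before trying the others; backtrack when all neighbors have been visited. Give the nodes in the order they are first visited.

Visit IS
IS → SF
SF → OW
OW → EX
EX → UR
UR → VE
VE → VL
VL → LC
LC → JX
JX → LP
LP → IZ
IZ → IB
IZ → FP
JX → IQ
IQ → AT

IS SF OW EX UR VE VL LC JX LP IZ IB FP IQ AT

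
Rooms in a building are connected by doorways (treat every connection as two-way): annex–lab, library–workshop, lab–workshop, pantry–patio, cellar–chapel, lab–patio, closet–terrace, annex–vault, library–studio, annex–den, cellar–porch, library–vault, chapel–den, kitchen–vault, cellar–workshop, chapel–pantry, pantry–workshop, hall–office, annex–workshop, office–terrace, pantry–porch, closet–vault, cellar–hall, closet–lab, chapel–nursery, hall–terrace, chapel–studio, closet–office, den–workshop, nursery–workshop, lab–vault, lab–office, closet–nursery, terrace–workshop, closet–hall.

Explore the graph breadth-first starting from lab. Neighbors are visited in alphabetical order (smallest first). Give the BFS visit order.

lab → annex → closet → office → patio → vault → workshop → den → hall → nursery → terrace → pantry → kitchen → library → cellar → chapel → porch → studio

Visit lab; enqueue annex, closet, office, patio, vault, workshop → queue [annex, closet, office, patio, vault, workshop]
Visit annex; enqueue den → queue [closet, office, patio, vault, workshop, den]
Visit closet; enqueue hall, nursery, terrace → queue [office, patio, vault, workshop, den, hall, nursery, terrace]
Visit office → queue [patio, vault, workshop, den, hall, nursery, terrace]
Visit patio; enqueue pantry → queue [vault, workshop, den, hall, nursery, terrace, pantry]
Visit vault; enqueue kitchen, library → queue [workshop, den, hall, nursery, terrace, pantry, kitchen, library]
Visit workshop; enqueue cellar → queue [den, hall, nursery, terrace, pantry, kitchen, library, cellar]
Visit den; enqueue chapel → queue [hall, nursery, terrace, pantry, kitchen, library, cellar, chapel]
Visit hall → queue [nursery, terrace, pantry, kitchen, library, cellar, chapel]
Visit nursery → queue [terrace, pantry, kitchen, library, cellar, chapel]
Visit terrace → queue [pantry, kitchen, library, cellar, chapel]
Visit pantry; enqueue porch → queue [kitchen, library, cellar, chapel, porch]
Visit kitchen → queue [library, cellar, chapel, porch]
Visit library; enqueue studio → queue [cellar, chapel, porch, studio]
Visit cellar → queue [chapel, porch, studio]
Visit chapel → queue [porch, studio]
Visit porch → queue [studio]
Visit studio → queue []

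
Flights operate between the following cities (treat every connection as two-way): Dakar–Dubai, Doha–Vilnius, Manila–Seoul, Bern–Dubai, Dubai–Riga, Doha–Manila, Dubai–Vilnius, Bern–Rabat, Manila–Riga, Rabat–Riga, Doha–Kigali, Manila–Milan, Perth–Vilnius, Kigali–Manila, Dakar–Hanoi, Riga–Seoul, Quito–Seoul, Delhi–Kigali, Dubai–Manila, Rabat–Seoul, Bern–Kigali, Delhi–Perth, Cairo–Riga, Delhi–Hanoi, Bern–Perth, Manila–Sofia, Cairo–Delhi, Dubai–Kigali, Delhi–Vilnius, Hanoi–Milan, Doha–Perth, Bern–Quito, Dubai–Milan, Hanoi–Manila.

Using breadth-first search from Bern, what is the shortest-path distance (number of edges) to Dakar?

Level 0: Bern
Level 1: Dubai, Kigali, Perth, Quito, Rabat
Level 2: Dakar, Delhi, Doha, Manila, Milan, Riga, Seoul, Vilnius
Level 3: Cairo, Hanoi, Sofia
Dakar first appears at level 2.

2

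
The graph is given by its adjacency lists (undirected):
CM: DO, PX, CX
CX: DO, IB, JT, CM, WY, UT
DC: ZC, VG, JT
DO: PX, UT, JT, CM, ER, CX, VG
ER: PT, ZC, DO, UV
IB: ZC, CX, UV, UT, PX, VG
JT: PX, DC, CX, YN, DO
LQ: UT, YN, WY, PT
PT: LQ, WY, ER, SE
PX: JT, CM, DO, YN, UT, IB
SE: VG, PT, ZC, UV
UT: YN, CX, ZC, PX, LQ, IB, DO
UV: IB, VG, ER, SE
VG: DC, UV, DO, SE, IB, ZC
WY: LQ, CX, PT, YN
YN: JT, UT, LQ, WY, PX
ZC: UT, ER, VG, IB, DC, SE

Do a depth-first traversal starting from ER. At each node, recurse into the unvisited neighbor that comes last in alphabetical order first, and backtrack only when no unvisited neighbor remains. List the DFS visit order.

Visit ER
ER → ZC
ZC → VG
VG → UV
UV → SE
SE → PT
PT → WY
WY → YN
YN → UT
UT → PX
PX → JT
JT → DO
DO → CX
CX → IB
CX → CM
JT → DC
UT → LQ

ER -> ZC -> VG -> UV -> SE -> PT -> WY -> YN -> UT -> PX -> JT -> DO -> CX -> IB -> CM -> DC -> LQ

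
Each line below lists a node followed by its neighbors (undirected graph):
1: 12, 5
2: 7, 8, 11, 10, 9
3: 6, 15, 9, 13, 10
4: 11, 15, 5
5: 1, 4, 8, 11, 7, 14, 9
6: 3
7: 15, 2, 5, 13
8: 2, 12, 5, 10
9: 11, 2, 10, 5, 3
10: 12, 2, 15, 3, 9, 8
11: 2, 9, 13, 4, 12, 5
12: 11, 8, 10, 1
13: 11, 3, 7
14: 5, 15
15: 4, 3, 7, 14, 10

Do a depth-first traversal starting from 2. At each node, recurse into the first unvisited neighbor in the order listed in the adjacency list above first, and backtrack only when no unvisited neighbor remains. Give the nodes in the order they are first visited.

2 → 7 → 15 → 4 → 11 → 9 → 10 → 12 → 8 → 5 → 1 → 14 → 3 → 6 → 13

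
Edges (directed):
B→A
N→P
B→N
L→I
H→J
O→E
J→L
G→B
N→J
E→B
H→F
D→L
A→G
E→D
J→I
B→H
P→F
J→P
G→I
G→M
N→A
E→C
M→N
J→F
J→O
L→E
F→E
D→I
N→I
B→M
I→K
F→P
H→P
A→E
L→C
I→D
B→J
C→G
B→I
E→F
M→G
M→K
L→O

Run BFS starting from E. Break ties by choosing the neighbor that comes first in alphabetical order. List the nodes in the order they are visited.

E, B, C, D, F, A, H, I, J, M, N, G, L, P, K, O

Visit E; enqueue B, C, D, F → queue [B, C, D, F]
Visit B; enqueue A, H, I, J, M, N → queue [C, D, F, A, H, I, J, M, N]
Visit C; enqueue G → queue [D, F, A, H, I, J, M, N, G]
Visit D; enqueue L → queue [F, A, H, I, J, M, N, G, L]
Visit F; enqueue P → queue [A, H, I, J, M, N, G, L, P]
Visit A → queue [H, I, J, M, N, G, L, P]
Visit H → queue [I, J, M, N, G, L, P]
Visit I; enqueue K → queue [J, M, N, G, L, P, K]
Visit J; enqueue O → queue [M, N, G, L, P, K, O]
Visit M → queue [N, G, L, P, K, O]
Visit N → queue [G, L, P, K, O]
Visit G → queue [L, P, K, O]
Visit L → queue [P, K, O]
Visit P → queue [K, O]
Visit K → queue [O]
Visit O → queue []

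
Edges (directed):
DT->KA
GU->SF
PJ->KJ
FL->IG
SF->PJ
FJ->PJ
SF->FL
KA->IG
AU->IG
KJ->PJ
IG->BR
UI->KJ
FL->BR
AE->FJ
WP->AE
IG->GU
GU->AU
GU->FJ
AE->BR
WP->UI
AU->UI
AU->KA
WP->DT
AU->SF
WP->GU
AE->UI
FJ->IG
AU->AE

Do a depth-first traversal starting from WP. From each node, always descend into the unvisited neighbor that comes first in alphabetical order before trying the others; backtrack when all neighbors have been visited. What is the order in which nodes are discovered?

WP AE BR FJ IG GU AU KA SF FL PJ KJ UI DT

Visit WP
WP → AE
AE → BR
AE → FJ
FJ → IG
IG → GU
GU → AU
AU → KA
AU → SF
SF → FL
SF → PJ
PJ → KJ
AU → UI
WP → DT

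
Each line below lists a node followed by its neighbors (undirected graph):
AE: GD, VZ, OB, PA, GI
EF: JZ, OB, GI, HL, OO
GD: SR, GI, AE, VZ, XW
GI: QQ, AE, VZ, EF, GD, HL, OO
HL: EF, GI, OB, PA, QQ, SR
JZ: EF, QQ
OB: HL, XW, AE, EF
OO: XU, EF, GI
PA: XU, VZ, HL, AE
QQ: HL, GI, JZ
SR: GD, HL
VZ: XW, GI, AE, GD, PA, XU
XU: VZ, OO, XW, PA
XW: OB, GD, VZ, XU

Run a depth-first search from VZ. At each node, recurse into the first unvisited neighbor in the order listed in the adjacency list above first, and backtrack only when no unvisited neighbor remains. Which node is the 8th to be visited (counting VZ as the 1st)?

GI

Visit VZ
VZ → XW
XW → OB
OB → HL
HL → EF
EF → JZ
JZ → QQ
QQ → GI
GI → AE
AE → GD
GD → SR
AE → PA
PA → XU
XU → OO

Visit order: VZ, XW, OB, HL, EF, JZ, QQ, GI, AE, GD, SR, PA, XU, OO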